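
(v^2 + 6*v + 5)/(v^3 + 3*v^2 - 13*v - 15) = 1/(v - 3)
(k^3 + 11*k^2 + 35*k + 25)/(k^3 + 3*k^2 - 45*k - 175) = (k + 1)/(k - 7)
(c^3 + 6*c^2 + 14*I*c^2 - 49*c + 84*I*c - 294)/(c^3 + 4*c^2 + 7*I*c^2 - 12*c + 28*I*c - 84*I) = (c + 7*I)/(c - 2)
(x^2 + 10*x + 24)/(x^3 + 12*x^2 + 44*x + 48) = 1/(x + 2)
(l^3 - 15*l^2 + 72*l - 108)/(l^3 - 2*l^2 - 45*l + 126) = (l - 6)/(l + 7)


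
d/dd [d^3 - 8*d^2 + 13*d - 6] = 3*d^2 - 16*d + 13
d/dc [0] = 0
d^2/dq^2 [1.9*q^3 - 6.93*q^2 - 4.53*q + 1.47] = 11.4*q - 13.86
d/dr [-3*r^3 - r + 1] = -9*r^2 - 1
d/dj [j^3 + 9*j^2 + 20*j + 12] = 3*j^2 + 18*j + 20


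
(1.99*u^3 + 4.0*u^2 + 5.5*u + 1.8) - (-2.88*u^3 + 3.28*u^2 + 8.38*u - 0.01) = 4.87*u^3 + 0.72*u^2 - 2.88*u + 1.81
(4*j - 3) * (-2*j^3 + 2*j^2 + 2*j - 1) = -8*j^4 + 14*j^3 + 2*j^2 - 10*j + 3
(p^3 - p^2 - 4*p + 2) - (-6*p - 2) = p^3 - p^2 + 2*p + 4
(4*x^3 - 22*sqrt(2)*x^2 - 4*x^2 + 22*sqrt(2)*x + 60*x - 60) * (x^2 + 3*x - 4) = 4*x^5 - 22*sqrt(2)*x^4 + 8*x^4 - 44*sqrt(2)*x^3 + 32*x^3 + 136*x^2 + 154*sqrt(2)*x^2 - 420*x - 88*sqrt(2)*x + 240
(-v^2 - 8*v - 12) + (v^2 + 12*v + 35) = 4*v + 23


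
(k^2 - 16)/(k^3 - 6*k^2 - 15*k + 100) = (k - 4)/(k^2 - 10*k + 25)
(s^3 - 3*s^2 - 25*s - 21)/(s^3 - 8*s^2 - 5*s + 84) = (s + 1)/(s - 4)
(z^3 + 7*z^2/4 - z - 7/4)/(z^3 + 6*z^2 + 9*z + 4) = (4*z^2 + 3*z - 7)/(4*(z^2 + 5*z + 4))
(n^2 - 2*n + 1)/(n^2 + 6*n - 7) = (n - 1)/(n + 7)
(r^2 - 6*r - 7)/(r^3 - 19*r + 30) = (r^2 - 6*r - 7)/(r^3 - 19*r + 30)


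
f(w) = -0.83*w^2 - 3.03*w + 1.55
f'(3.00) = -8.01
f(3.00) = -15.01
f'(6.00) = -12.99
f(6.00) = -46.51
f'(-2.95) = 1.87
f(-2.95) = 3.27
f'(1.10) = -4.86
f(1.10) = -2.79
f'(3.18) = -8.31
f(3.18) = -16.48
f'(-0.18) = -2.73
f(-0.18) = 2.07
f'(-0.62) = -2.00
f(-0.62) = 3.11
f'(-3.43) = 2.66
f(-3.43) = 2.18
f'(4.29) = -10.15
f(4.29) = -26.72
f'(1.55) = -5.60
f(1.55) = -5.14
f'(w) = -1.66*w - 3.03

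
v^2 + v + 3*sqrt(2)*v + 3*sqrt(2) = (v + 1)*(v + 3*sqrt(2))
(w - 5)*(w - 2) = w^2 - 7*w + 10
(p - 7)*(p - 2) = p^2 - 9*p + 14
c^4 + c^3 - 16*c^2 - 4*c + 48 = (c - 3)*(c - 2)*(c + 2)*(c + 4)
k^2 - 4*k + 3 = (k - 3)*(k - 1)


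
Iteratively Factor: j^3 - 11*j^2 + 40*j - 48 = (j - 4)*(j^2 - 7*j + 12) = (j - 4)*(j - 3)*(j - 4)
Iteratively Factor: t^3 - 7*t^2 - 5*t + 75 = (t - 5)*(t^2 - 2*t - 15) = (t - 5)*(t + 3)*(t - 5)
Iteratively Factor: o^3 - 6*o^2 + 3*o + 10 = (o - 2)*(o^2 - 4*o - 5) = (o - 5)*(o - 2)*(o + 1)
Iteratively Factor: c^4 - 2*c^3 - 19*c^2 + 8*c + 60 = (c + 2)*(c^3 - 4*c^2 - 11*c + 30) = (c - 2)*(c + 2)*(c^2 - 2*c - 15) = (c - 5)*(c - 2)*(c + 2)*(c + 3)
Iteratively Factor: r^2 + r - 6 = (r + 3)*(r - 2)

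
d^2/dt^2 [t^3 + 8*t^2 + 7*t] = 6*t + 16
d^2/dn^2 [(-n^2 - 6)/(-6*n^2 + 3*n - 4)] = 4*(9*n^3 + 288*n^2 - 162*n - 37)/(216*n^6 - 324*n^5 + 594*n^4 - 459*n^3 + 396*n^2 - 144*n + 64)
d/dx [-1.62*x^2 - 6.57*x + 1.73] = -3.24*x - 6.57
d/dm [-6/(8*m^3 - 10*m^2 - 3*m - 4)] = 6*(24*m^2 - 20*m - 3)/(-8*m^3 + 10*m^2 + 3*m + 4)^2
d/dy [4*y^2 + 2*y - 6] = 8*y + 2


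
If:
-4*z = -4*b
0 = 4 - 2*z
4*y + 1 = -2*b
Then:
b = 2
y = -5/4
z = 2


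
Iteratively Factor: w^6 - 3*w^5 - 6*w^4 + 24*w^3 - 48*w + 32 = (w - 2)*(w^5 - w^4 - 8*w^3 + 8*w^2 + 16*w - 16) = (w - 2)*(w - 1)*(w^4 - 8*w^2 + 16) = (w - 2)^2*(w - 1)*(w^3 + 2*w^2 - 4*w - 8) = (w - 2)^2*(w - 1)*(w + 2)*(w^2 - 4) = (w - 2)^2*(w - 1)*(w + 2)^2*(w - 2)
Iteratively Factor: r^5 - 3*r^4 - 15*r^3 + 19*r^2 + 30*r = (r + 1)*(r^4 - 4*r^3 - 11*r^2 + 30*r) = (r + 1)*(r + 3)*(r^3 - 7*r^2 + 10*r) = r*(r + 1)*(r + 3)*(r^2 - 7*r + 10) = r*(r - 5)*(r + 1)*(r + 3)*(r - 2)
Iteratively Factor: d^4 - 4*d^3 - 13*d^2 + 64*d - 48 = (d - 4)*(d^3 - 13*d + 12) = (d - 4)*(d + 4)*(d^2 - 4*d + 3) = (d - 4)*(d - 3)*(d + 4)*(d - 1)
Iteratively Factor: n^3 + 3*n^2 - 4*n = (n - 1)*(n^2 + 4*n) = n*(n - 1)*(n + 4)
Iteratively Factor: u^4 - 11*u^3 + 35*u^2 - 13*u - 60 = (u + 1)*(u^3 - 12*u^2 + 47*u - 60) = (u - 4)*(u + 1)*(u^2 - 8*u + 15) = (u - 4)*(u - 3)*(u + 1)*(u - 5)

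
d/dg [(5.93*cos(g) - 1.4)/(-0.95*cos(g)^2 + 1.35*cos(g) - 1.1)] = (-5.6335*cos(g)^2 + 2.66*cos(g) + 4.633)*sin(g)/(0.9025*cos(g)^4 - 2.565*cos(g)^3 + 3.9125*cos(g)^2 - 2.97*cos(g) + 1.21)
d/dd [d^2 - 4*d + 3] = 2*d - 4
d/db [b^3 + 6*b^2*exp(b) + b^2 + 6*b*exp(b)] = 6*b^2*exp(b) + 3*b^2 + 18*b*exp(b) + 2*b + 6*exp(b)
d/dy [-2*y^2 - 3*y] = -4*y - 3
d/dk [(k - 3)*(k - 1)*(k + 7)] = 3*k^2 + 6*k - 25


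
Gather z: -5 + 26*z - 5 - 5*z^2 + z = -5*z^2 + 27*z - 10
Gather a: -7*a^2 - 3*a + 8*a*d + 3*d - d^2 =-7*a^2 + a*(8*d - 3) - d^2 + 3*d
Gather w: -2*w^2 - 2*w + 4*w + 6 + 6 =-2*w^2 + 2*w + 12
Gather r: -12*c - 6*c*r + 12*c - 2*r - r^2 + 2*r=-6*c*r - r^2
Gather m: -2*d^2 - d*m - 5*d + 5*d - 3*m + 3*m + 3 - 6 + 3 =-2*d^2 - d*m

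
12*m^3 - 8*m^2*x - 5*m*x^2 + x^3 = (-6*m + x)*(-m + x)*(2*m + x)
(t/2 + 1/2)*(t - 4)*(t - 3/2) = t^3/2 - 9*t^2/4 + t/4 + 3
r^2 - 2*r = r*(r - 2)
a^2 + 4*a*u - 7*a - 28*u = (a - 7)*(a + 4*u)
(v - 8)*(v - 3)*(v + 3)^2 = v^4 - 5*v^3 - 33*v^2 + 45*v + 216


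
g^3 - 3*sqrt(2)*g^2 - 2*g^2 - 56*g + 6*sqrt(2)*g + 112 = (g - 2)*(g - 7*sqrt(2))*(g + 4*sqrt(2))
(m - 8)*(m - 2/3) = m^2 - 26*m/3 + 16/3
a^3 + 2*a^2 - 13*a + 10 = (a - 2)*(a - 1)*(a + 5)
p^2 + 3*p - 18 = (p - 3)*(p + 6)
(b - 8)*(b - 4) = b^2 - 12*b + 32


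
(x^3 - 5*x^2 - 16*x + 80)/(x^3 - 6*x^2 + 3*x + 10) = (x^2 - 16)/(x^2 - x - 2)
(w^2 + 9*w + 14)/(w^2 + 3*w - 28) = (w + 2)/(w - 4)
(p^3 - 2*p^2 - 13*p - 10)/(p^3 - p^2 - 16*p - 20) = (p + 1)/(p + 2)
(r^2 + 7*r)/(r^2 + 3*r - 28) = r/(r - 4)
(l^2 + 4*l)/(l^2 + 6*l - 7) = l*(l + 4)/(l^2 + 6*l - 7)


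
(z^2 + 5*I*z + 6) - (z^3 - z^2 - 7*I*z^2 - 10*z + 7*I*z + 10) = -z^3 + 2*z^2 + 7*I*z^2 + 10*z - 2*I*z - 4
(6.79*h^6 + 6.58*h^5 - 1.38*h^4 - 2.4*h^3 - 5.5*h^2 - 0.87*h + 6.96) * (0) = 0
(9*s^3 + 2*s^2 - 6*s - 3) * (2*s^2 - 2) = 18*s^5 + 4*s^4 - 30*s^3 - 10*s^2 + 12*s + 6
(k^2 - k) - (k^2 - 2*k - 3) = k + 3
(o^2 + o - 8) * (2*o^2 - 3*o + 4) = 2*o^4 - o^3 - 15*o^2 + 28*o - 32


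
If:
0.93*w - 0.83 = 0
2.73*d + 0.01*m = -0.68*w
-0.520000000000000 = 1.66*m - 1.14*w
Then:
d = -0.22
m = 0.30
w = 0.89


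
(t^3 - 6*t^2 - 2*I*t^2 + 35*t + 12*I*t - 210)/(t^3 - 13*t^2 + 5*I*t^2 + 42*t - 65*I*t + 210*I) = (t - 7*I)/(t - 7)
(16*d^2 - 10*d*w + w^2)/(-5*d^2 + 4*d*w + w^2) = (16*d^2 - 10*d*w + w^2)/(-5*d^2 + 4*d*w + w^2)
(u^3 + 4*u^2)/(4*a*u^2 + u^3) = (u + 4)/(4*a + u)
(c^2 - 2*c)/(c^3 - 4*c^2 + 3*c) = (c - 2)/(c^2 - 4*c + 3)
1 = 1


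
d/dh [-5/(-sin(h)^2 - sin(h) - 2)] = -5*(2*sin(h) + 1)*cos(h)/(sin(h)^2 + sin(h) + 2)^2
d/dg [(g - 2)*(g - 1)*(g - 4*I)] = 3*g^2 + g*(-6 - 8*I) + 2 + 12*I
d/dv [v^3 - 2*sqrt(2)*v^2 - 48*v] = 3*v^2 - 4*sqrt(2)*v - 48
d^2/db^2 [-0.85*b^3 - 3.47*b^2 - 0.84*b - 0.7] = -5.1*b - 6.94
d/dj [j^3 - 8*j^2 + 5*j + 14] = 3*j^2 - 16*j + 5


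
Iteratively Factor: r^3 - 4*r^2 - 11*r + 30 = (r - 2)*(r^2 - 2*r - 15) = (r - 5)*(r - 2)*(r + 3)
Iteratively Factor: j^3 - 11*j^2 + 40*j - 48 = (j - 3)*(j^2 - 8*j + 16) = (j - 4)*(j - 3)*(j - 4)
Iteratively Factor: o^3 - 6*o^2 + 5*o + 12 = (o + 1)*(o^2 - 7*o + 12) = (o - 4)*(o + 1)*(o - 3)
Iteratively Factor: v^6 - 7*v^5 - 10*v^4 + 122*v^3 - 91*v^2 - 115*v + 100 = (v - 1)*(v^5 - 6*v^4 - 16*v^3 + 106*v^2 + 15*v - 100) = (v - 1)^2*(v^4 - 5*v^3 - 21*v^2 + 85*v + 100) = (v - 5)*(v - 1)^2*(v^3 - 21*v - 20) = (v - 5)*(v - 1)^2*(v + 4)*(v^2 - 4*v - 5) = (v - 5)*(v - 1)^2*(v + 1)*(v + 4)*(v - 5)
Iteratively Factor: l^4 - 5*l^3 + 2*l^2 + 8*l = (l - 2)*(l^3 - 3*l^2 - 4*l) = l*(l - 2)*(l^2 - 3*l - 4) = l*(l - 4)*(l - 2)*(l + 1)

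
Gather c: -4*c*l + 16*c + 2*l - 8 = c*(16 - 4*l) + 2*l - 8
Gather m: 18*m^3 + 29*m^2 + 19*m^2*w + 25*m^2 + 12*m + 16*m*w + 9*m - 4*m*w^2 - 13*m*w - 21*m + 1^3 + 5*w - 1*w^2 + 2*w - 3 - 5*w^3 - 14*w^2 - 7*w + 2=18*m^3 + m^2*(19*w + 54) + m*(-4*w^2 + 3*w) - 5*w^3 - 15*w^2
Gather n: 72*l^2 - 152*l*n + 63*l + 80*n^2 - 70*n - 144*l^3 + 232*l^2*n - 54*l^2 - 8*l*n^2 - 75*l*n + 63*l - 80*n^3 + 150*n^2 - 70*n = -144*l^3 + 18*l^2 + 126*l - 80*n^3 + n^2*(230 - 8*l) + n*(232*l^2 - 227*l - 140)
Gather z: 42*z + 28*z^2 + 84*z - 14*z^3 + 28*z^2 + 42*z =-14*z^3 + 56*z^2 + 168*z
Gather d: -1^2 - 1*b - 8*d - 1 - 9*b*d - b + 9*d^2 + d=-2*b + 9*d^2 + d*(-9*b - 7) - 2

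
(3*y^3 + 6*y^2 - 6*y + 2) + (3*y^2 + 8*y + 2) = 3*y^3 + 9*y^2 + 2*y + 4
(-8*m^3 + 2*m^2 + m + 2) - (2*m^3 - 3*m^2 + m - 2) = -10*m^3 + 5*m^2 + 4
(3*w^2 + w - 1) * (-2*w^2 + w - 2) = -6*w^4 + w^3 - 3*w^2 - 3*w + 2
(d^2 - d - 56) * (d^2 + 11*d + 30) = d^4 + 10*d^3 - 37*d^2 - 646*d - 1680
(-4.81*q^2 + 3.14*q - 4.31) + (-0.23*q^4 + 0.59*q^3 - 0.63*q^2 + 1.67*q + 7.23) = -0.23*q^4 + 0.59*q^3 - 5.44*q^2 + 4.81*q + 2.92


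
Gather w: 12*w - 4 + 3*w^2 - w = 3*w^2 + 11*w - 4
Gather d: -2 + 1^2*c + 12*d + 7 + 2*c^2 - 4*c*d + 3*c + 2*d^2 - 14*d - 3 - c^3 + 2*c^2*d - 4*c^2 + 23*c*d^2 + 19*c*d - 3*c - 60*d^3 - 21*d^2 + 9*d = -c^3 - 2*c^2 + c - 60*d^3 + d^2*(23*c - 19) + d*(2*c^2 + 15*c + 7) + 2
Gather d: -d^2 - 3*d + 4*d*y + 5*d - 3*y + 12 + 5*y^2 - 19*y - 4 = -d^2 + d*(4*y + 2) + 5*y^2 - 22*y + 8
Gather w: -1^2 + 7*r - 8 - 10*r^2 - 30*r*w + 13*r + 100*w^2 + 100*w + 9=-10*r^2 + 20*r + 100*w^2 + w*(100 - 30*r)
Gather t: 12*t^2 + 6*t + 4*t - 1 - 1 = 12*t^2 + 10*t - 2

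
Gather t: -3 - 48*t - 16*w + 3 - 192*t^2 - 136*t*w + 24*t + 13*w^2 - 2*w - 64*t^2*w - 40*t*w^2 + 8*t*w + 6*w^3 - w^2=t^2*(-64*w - 192) + t*(-40*w^2 - 128*w - 24) + 6*w^3 + 12*w^2 - 18*w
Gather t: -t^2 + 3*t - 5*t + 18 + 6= -t^2 - 2*t + 24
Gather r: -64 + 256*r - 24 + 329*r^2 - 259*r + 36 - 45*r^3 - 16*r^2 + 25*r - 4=-45*r^3 + 313*r^2 + 22*r - 56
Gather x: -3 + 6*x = 6*x - 3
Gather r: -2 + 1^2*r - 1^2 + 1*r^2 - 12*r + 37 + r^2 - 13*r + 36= 2*r^2 - 24*r + 70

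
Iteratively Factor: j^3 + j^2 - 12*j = (j - 3)*(j^2 + 4*j) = j*(j - 3)*(j + 4)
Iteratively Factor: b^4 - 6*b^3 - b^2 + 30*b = (b - 5)*(b^3 - b^2 - 6*b) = (b - 5)*(b + 2)*(b^2 - 3*b) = (b - 5)*(b - 3)*(b + 2)*(b)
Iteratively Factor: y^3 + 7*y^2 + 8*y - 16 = (y + 4)*(y^2 + 3*y - 4) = (y - 1)*(y + 4)*(y + 4)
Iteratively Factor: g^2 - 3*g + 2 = (g - 2)*(g - 1)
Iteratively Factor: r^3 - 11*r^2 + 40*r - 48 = (r - 3)*(r^2 - 8*r + 16) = (r - 4)*(r - 3)*(r - 4)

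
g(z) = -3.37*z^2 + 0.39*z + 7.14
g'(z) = 0.39 - 6.74*z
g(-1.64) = -2.56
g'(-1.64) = 11.44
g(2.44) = -11.97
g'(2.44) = -16.06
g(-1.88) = -5.50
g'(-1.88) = 13.06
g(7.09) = -159.50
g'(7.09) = -47.40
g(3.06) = -23.22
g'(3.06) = -20.23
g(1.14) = 3.20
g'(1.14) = -7.29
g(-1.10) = 2.63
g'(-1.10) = 7.80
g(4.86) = -70.56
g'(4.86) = -32.37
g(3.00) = -22.02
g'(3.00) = -19.83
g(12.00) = -473.46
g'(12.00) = -80.49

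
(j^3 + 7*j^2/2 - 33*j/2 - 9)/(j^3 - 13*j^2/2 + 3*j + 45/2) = (2*j^2 + 13*j + 6)/(2*j^2 - 7*j - 15)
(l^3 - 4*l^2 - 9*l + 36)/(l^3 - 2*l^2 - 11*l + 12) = (l - 3)/(l - 1)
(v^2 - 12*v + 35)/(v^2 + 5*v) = (v^2 - 12*v + 35)/(v*(v + 5))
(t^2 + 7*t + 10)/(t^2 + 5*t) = (t + 2)/t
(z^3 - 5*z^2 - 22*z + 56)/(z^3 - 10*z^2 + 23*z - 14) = (z + 4)/(z - 1)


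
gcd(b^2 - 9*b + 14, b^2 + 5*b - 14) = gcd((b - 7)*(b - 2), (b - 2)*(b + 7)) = b - 2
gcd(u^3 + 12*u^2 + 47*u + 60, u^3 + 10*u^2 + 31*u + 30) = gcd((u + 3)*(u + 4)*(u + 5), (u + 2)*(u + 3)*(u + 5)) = u^2 + 8*u + 15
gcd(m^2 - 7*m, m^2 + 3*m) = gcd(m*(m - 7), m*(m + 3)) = m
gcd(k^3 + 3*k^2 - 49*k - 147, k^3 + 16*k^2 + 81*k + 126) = k^2 + 10*k + 21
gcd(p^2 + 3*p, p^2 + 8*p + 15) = p + 3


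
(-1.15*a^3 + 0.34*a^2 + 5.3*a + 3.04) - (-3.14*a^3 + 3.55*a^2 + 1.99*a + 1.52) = 1.99*a^3 - 3.21*a^2 + 3.31*a + 1.52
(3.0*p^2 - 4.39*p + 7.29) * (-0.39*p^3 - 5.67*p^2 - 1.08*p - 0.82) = -1.17*p^5 - 15.2979*p^4 + 18.8082*p^3 - 39.0531*p^2 - 4.2734*p - 5.9778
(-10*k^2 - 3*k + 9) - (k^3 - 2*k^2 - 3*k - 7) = -k^3 - 8*k^2 + 16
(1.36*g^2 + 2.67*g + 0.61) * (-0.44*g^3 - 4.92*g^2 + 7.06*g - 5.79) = -0.5984*g^5 - 7.866*g^4 - 3.8032*g^3 + 7.9746*g^2 - 11.1527*g - 3.5319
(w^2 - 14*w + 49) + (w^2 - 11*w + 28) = 2*w^2 - 25*w + 77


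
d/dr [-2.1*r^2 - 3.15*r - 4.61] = -4.2*r - 3.15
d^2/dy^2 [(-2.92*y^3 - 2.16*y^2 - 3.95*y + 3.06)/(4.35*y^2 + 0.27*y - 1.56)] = (-184.469886*y^3 + 266.849964*y^2 - 181.901052*y + 28.135836)/(82.312875*y^6 + 15.327225*y^5 - 87.605955*y^4 - 10.973637*y^3 + 31.417308*y^2 + 1.971216*y - 3.796416)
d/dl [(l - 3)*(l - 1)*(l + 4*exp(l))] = 4*l^2*exp(l) + 3*l^2 - 8*l*exp(l) - 8*l - 4*exp(l) + 3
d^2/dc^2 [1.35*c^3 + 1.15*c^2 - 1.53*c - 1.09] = 8.1*c + 2.3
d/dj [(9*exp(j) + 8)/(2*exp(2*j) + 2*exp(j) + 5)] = (-18*exp(2*j) - 32*exp(j) + 29)*exp(j)/(4*exp(4*j) + 8*exp(3*j) + 24*exp(2*j) + 20*exp(j) + 25)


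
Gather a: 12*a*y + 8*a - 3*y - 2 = a*(12*y + 8) - 3*y - 2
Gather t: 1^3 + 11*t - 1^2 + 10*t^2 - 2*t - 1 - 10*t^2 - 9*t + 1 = 0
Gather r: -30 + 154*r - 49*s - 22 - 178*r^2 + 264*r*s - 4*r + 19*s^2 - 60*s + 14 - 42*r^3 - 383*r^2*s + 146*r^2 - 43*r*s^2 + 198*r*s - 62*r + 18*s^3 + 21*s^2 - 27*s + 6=-42*r^3 + r^2*(-383*s - 32) + r*(-43*s^2 + 462*s + 88) + 18*s^3 + 40*s^2 - 136*s - 32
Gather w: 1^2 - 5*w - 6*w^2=-6*w^2 - 5*w + 1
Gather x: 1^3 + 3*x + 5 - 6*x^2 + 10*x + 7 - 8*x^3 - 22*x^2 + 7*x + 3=-8*x^3 - 28*x^2 + 20*x + 16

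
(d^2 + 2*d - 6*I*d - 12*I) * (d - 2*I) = d^3 + 2*d^2 - 8*I*d^2 - 12*d - 16*I*d - 24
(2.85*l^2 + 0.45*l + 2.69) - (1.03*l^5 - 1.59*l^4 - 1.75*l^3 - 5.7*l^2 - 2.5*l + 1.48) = -1.03*l^5 + 1.59*l^4 + 1.75*l^3 + 8.55*l^2 + 2.95*l + 1.21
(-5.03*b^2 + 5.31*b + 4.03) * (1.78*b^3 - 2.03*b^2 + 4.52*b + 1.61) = -8.9534*b^5 + 19.6627*b^4 - 26.3415*b^3 + 7.722*b^2 + 26.7647*b + 6.4883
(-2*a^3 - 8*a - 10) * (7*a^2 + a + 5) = -14*a^5 - 2*a^4 - 66*a^3 - 78*a^2 - 50*a - 50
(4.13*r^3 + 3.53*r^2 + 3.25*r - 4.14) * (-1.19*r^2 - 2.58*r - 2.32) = -4.9147*r^5 - 14.8561*r^4 - 22.5565*r^3 - 11.648*r^2 + 3.1412*r + 9.6048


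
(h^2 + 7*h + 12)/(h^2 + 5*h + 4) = (h + 3)/(h + 1)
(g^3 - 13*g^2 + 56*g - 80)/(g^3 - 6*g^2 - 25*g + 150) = (g^2 - 8*g + 16)/(g^2 - g - 30)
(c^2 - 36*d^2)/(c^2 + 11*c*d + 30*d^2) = (c - 6*d)/(c + 5*d)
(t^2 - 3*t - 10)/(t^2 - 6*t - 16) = (t - 5)/(t - 8)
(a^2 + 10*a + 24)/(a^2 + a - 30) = (a + 4)/(a - 5)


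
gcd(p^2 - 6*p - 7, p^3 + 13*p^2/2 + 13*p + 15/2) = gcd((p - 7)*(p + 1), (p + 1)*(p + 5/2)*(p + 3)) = p + 1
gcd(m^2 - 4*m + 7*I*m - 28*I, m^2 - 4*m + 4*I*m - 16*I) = m - 4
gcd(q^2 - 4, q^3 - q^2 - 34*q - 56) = q + 2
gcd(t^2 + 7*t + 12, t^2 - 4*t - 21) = t + 3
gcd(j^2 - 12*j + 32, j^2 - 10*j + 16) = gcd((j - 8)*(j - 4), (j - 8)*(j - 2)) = j - 8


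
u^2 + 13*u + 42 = (u + 6)*(u + 7)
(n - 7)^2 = n^2 - 14*n + 49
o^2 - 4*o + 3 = (o - 3)*(o - 1)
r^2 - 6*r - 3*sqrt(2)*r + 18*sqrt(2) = (r - 6)*(r - 3*sqrt(2))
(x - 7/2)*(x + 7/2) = x^2 - 49/4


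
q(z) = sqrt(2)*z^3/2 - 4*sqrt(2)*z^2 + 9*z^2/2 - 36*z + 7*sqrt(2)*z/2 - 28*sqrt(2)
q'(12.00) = 246.66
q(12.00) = 643.09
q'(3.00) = -18.90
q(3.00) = -124.07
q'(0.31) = -31.56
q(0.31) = -49.31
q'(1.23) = -30.69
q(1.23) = -78.22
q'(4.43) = 0.33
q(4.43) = -138.38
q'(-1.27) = -24.69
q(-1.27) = -3.48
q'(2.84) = -20.51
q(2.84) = -120.91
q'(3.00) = -18.90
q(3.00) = -124.07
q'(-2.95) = -5.76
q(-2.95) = 23.78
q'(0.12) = -31.30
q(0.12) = -43.34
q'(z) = 3*sqrt(2)*z^2/2 - 8*sqrt(2)*z + 9*z - 36 + 7*sqrt(2)/2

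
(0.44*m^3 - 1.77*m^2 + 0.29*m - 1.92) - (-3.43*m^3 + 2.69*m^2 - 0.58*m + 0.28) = 3.87*m^3 - 4.46*m^2 + 0.87*m - 2.2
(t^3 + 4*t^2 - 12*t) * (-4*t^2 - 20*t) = -4*t^5 - 36*t^4 - 32*t^3 + 240*t^2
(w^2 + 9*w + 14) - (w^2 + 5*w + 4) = 4*w + 10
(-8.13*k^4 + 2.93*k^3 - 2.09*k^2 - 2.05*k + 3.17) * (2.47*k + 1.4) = -20.0811*k^5 - 4.1449*k^4 - 1.0603*k^3 - 7.9895*k^2 + 4.9599*k + 4.438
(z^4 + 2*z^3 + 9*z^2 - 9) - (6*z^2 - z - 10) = z^4 + 2*z^3 + 3*z^2 + z + 1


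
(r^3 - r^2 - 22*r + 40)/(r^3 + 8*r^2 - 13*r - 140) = (r - 2)/(r + 7)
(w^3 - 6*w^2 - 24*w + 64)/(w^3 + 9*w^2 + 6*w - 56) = (w - 8)/(w + 7)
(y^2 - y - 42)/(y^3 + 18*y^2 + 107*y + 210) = (y - 7)/(y^2 + 12*y + 35)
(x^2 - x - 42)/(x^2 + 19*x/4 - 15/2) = 4*(x - 7)/(4*x - 5)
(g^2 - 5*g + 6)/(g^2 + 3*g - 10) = (g - 3)/(g + 5)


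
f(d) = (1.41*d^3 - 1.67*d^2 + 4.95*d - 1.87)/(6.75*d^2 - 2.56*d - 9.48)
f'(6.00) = 0.18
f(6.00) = 1.25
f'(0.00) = -0.58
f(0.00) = 0.20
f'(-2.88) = 0.01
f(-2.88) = -1.18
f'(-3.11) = 0.05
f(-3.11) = -1.19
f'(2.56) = -0.09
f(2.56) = 0.83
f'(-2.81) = -0.00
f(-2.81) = -1.18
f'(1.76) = -2.38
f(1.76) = 1.35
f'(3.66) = 0.11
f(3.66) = 0.88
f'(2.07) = -0.60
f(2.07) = 0.97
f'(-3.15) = 0.06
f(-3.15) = -1.19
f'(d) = (2.56 - 13.5*d)*(1.41*d^3 - 1.67*d^2 + 4.95*d - 1.87)/(6.75*d^2 - 2.56*d - 9.48)^2 + (4.23*d^2 - 3.34*d + 4.95)/(6.75*d^2 - 2.56*d - 9.48) = (9.5175*d^4 - 7.2192*d^3 - 69.2377*d^2 + 56.9082*d - 51.7132)/(45.5625*d^4 - 34.56*d^3 - 121.4264*d^2 + 48.5376*d + 89.8704)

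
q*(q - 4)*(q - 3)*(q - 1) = q^4 - 8*q^3 + 19*q^2 - 12*q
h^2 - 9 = (h - 3)*(h + 3)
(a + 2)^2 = a^2 + 4*a + 4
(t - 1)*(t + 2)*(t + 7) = t^3 + 8*t^2 + 5*t - 14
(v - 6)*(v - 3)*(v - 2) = v^3 - 11*v^2 + 36*v - 36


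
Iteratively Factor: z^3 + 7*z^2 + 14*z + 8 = (z + 2)*(z^2 + 5*z + 4) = (z + 1)*(z + 2)*(z + 4)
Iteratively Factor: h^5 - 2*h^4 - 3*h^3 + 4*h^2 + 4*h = (h + 1)*(h^4 - 3*h^3 + 4*h) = (h - 2)*(h + 1)*(h^3 - h^2 - 2*h) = (h - 2)*(h + 1)^2*(h^2 - 2*h) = h*(h - 2)*(h + 1)^2*(h - 2)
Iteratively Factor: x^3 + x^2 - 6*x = (x - 2)*(x^2 + 3*x) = (x - 2)*(x + 3)*(x)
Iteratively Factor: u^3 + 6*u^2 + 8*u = (u + 4)*(u^2 + 2*u) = (u + 2)*(u + 4)*(u)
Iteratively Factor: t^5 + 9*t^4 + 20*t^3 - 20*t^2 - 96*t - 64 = (t + 4)*(t^4 + 5*t^3 - 20*t - 16) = (t - 2)*(t + 4)*(t^3 + 7*t^2 + 14*t + 8) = (t - 2)*(t + 2)*(t + 4)*(t^2 + 5*t + 4) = (t - 2)*(t + 2)*(t + 4)^2*(t + 1)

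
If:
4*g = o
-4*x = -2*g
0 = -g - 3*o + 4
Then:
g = 4/13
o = 16/13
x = 2/13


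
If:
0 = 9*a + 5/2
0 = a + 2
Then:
No Solution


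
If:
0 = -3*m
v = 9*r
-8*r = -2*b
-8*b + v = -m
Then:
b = 0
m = 0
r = 0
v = 0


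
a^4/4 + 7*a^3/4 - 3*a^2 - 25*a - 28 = (a/2 + 1)^2*(a - 4)*(a + 7)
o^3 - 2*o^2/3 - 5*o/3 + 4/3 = (o - 1)^2*(o + 4/3)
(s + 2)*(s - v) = s^2 - s*v + 2*s - 2*v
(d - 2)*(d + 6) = d^2 + 4*d - 12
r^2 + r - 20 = (r - 4)*(r + 5)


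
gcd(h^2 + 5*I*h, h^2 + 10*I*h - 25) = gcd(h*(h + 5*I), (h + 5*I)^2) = h + 5*I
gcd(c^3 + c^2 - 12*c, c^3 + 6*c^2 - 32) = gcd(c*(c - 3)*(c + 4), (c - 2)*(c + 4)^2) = c + 4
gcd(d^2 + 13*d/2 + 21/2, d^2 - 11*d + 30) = 1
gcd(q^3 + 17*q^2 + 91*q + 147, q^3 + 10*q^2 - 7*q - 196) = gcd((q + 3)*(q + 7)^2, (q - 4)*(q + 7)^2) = q^2 + 14*q + 49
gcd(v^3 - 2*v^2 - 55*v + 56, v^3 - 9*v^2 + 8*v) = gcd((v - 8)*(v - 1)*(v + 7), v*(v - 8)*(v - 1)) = v^2 - 9*v + 8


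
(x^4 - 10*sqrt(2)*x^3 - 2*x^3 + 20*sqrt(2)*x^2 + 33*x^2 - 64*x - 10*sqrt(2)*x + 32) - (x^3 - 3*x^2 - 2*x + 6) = x^4 - 10*sqrt(2)*x^3 - 3*x^3 + 20*sqrt(2)*x^2 + 36*x^2 - 62*x - 10*sqrt(2)*x + 26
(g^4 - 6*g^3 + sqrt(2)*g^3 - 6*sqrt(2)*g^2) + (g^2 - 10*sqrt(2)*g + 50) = g^4 - 6*g^3 + sqrt(2)*g^3 - 6*sqrt(2)*g^2 + g^2 - 10*sqrt(2)*g + 50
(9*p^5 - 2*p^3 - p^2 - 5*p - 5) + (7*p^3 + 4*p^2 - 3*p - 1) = 9*p^5 + 5*p^3 + 3*p^2 - 8*p - 6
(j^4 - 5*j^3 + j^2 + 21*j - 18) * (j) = j^5 - 5*j^4 + j^3 + 21*j^2 - 18*j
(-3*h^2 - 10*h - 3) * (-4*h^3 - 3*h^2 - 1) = 12*h^5 + 49*h^4 + 42*h^3 + 12*h^2 + 10*h + 3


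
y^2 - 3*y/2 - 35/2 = (y - 5)*(y + 7/2)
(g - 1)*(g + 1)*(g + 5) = g^3 + 5*g^2 - g - 5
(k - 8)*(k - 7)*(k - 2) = k^3 - 17*k^2 + 86*k - 112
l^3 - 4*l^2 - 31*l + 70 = (l - 7)*(l - 2)*(l + 5)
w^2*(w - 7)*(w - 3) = w^4 - 10*w^3 + 21*w^2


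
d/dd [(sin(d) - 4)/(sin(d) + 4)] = 8*cos(d)/(sin(d) + 4)^2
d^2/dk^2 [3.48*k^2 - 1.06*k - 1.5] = 6.96000000000000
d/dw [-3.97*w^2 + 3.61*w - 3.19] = 3.61 - 7.94*w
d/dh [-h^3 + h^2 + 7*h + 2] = -3*h^2 + 2*h + 7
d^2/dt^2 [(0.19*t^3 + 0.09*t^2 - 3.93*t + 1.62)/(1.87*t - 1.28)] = (1.328822*t^3 - 2.728704*t^2 + 1.867776*t - 7.188828)/(6.539203*t^3 - 13.428096*t^2 + 9.191424*t - 2.097152)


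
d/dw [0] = 0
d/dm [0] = 0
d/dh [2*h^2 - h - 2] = 4*h - 1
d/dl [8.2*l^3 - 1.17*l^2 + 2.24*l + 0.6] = 24.6*l^2 - 2.34*l + 2.24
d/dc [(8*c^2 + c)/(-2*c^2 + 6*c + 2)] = (25*c^2 + 16*c + 1)/(2*(c^4 - 6*c^3 + 7*c^2 + 6*c + 1))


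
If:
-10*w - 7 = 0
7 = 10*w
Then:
No Solution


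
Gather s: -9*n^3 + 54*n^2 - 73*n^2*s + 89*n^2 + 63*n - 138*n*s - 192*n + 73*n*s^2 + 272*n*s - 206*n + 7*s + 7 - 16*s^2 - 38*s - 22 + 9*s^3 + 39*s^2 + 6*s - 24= -9*n^3 + 143*n^2 - 335*n + 9*s^3 + s^2*(73*n + 23) + s*(-73*n^2 + 134*n - 25) - 39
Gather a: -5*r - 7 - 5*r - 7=-10*r - 14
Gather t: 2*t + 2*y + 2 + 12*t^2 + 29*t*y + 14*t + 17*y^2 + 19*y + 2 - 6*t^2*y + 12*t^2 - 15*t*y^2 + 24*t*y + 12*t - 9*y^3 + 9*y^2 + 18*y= t^2*(24 - 6*y) + t*(-15*y^2 + 53*y + 28) - 9*y^3 + 26*y^2 + 39*y + 4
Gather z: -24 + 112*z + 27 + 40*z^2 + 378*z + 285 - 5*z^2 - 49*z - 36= 35*z^2 + 441*z + 252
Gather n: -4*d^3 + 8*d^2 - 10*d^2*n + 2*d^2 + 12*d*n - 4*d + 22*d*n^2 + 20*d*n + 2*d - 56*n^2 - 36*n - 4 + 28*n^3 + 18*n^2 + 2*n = -4*d^3 + 10*d^2 - 2*d + 28*n^3 + n^2*(22*d - 38) + n*(-10*d^2 + 32*d - 34) - 4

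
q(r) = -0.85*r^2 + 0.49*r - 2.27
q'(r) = 0.49 - 1.7*r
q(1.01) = -2.64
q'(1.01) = -1.23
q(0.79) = -2.41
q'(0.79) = -0.85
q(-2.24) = -7.63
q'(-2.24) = 4.30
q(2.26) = -5.50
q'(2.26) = -3.35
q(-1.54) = -5.04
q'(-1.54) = 3.11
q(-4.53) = -21.93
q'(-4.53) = 8.19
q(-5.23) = -28.08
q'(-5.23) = 9.38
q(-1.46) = -4.80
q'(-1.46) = 2.97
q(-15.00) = -200.87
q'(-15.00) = 25.99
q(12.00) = -118.79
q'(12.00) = -19.91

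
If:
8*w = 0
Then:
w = 0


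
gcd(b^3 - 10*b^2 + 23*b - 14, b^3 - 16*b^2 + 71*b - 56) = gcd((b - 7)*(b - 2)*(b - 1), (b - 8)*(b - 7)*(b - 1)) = b^2 - 8*b + 7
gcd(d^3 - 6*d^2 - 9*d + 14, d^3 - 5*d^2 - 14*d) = d^2 - 5*d - 14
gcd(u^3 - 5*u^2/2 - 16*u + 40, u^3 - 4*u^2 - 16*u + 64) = u^2 - 16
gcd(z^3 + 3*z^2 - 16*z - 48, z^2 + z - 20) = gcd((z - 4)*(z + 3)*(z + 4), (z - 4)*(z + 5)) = z - 4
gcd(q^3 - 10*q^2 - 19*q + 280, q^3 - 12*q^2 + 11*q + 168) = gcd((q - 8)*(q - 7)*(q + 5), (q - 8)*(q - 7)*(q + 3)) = q^2 - 15*q + 56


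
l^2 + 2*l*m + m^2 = (l + m)^2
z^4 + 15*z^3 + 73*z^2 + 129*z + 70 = (z + 1)*(z + 2)*(z + 5)*(z + 7)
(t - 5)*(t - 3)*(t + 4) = t^3 - 4*t^2 - 17*t + 60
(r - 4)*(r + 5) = r^2 + r - 20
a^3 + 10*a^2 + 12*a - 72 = (a - 2)*(a + 6)^2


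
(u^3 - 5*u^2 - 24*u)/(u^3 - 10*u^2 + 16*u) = (u + 3)/(u - 2)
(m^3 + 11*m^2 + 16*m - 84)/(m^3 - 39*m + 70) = (m + 6)/(m - 5)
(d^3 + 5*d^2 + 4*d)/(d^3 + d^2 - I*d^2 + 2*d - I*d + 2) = d*(d + 4)/(d^2 - I*d + 2)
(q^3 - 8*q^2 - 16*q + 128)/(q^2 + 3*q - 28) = (q^2 - 4*q - 32)/(q + 7)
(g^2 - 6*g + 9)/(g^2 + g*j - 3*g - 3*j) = (g - 3)/(g + j)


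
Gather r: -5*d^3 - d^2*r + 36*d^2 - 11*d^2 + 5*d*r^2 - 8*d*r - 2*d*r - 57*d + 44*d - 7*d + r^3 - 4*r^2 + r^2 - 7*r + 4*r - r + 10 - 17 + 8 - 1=-5*d^3 + 25*d^2 - 20*d + r^3 + r^2*(5*d - 3) + r*(-d^2 - 10*d - 4)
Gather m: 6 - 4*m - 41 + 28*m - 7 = 24*m - 42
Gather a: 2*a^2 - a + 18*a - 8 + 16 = 2*a^2 + 17*a + 8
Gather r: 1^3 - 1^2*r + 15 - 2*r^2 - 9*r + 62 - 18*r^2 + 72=-20*r^2 - 10*r + 150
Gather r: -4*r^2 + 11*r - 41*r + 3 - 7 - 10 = -4*r^2 - 30*r - 14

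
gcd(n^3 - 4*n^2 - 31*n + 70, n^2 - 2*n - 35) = n^2 - 2*n - 35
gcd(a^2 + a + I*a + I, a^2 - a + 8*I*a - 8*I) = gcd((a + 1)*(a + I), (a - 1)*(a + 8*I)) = 1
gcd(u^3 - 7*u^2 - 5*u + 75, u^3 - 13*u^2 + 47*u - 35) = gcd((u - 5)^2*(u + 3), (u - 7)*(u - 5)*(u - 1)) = u - 5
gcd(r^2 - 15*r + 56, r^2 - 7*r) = r - 7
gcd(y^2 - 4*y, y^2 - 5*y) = y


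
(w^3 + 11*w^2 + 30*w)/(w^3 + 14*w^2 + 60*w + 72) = w*(w + 5)/(w^2 + 8*w + 12)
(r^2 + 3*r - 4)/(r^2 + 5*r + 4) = (r - 1)/(r + 1)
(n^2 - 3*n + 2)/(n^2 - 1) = (n - 2)/(n + 1)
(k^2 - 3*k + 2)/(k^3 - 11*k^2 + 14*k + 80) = (k^2 - 3*k + 2)/(k^3 - 11*k^2 + 14*k + 80)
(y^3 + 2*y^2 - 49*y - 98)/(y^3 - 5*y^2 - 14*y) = (y + 7)/y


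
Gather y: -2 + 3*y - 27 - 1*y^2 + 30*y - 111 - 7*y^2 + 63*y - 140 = -8*y^2 + 96*y - 280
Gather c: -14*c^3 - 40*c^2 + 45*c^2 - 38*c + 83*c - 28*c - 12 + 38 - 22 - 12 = -14*c^3 + 5*c^2 + 17*c - 8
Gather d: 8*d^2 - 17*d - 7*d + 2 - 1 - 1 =8*d^2 - 24*d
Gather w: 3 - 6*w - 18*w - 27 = -24*w - 24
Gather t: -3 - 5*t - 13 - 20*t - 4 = -25*t - 20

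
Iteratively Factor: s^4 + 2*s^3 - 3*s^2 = (s)*(s^3 + 2*s^2 - 3*s) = s*(s + 3)*(s^2 - s) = s^2*(s + 3)*(s - 1)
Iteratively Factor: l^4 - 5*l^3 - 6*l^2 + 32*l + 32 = (l - 4)*(l^3 - l^2 - 10*l - 8) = (l - 4)*(l + 1)*(l^2 - 2*l - 8) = (l - 4)*(l + 1)*(l + 2)*(l - 4)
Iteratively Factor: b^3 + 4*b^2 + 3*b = (b + 3)*(b^2 + b) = b*(b + 3)*(b + 1)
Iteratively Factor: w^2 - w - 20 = (w - 5)*(w + 4)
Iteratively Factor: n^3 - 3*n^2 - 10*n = (n - 5)*(n^2 + 2*n) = (n - 5)*(n + 2)*(n)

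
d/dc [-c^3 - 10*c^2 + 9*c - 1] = -3*c^2 - 20*c + 9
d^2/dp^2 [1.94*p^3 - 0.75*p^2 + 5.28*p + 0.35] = 11.64*p - 1.5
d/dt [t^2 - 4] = 2*t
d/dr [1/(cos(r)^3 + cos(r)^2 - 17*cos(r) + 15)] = (3*cos(r)^2 + 2*cos(r) - 17)*sin(r)/(cos(r)^3 + cos(r)^2 - 17*cos(r) + 15)^2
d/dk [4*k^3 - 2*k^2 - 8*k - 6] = 12*k^2 - 4*k - 8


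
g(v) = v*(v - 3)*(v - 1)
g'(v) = v*(v - 3) + v*(v - 1) + (v - 3)*(v - 1)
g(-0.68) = -4.20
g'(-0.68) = 9.83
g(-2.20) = -36.61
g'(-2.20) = 35.12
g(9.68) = 561.27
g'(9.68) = 206.67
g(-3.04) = -74.18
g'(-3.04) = 55.04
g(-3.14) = -79.82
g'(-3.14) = 57.70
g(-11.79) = -2230.24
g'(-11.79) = 514.33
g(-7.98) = -786.83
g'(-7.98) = 257.88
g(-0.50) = -2.62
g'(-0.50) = 7.75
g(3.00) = 0.00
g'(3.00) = 6.00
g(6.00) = 90.00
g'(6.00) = 63.00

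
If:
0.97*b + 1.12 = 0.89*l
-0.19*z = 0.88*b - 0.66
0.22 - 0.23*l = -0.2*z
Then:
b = 0.53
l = 1.84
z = 1.01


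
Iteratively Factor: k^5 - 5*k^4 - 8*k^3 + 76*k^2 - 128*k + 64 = (k - 2)*(k^4 - 3*k^3 - 14*k^2 + 48*k - 32) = (k - 2)*(k - 1)*(k^3 - 2*k^2 - 16*k + 32) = (k - 2)*(k - 1)*(k + 4)*(k^2 - 6*k + 8) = (k - 2)^2*(k - 1)*(k + 4)*(k - 4)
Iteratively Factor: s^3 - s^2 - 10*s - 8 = (s + 1)*(s^2 - 2*s - 8) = (s + 1)*(s + 2)*(s - 4)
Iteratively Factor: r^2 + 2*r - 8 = (r + 4)*(r - 2)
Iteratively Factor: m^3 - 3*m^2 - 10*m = (m)*(m^2 - 3*m - 10) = m*(m - 5)*(m + 2)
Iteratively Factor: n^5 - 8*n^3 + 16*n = (n - 2)*(n^4 + 2*n^3 - 4*n^2 - 8*n) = n*(n - 2)*(n^3 + 2*n^2 - 4*n - 8) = n*(n - 2)^2*(n^2 + 4*n + 4) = n*(n - 2)^2*(n + 2)*(n + 2)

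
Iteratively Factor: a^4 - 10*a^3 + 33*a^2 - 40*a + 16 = (a - 4)*(a^3 - 6*a^2 + 9*a - 4) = (a - 4)*(a - 1)*(a^2 - 5*a + 4) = (a - 4)*(a - 1)^2*(a - 4)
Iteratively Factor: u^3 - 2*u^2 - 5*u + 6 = (u - 1)*(u^2 - u - 6) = (u - 3)*(u - 1)*(u + 2)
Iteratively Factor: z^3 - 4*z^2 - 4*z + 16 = (z - 2)*(z^2 - 2*z - 8) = (z - 2)*(z + 2)*(z - 4)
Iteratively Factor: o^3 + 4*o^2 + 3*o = (o + 3)*(o^2 + o) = (o + 1)*(o + 3)*(o)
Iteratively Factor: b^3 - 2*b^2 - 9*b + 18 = (b - 3)*(b^2 + b - 6) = (b - 3)*(b - 2)*(b + 3)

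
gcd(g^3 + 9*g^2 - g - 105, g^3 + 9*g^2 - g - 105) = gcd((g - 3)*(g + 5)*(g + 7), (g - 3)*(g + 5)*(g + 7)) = g^3 + 9*g^2 - g - 105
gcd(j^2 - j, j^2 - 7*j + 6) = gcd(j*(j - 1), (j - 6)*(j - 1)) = j - 1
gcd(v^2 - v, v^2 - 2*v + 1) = v - 1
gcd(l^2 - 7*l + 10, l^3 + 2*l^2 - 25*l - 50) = l - 5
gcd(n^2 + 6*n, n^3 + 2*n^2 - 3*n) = n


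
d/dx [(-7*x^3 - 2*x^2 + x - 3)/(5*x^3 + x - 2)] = (10*x^4 - 24*x^3 + 85*x^2 + 8*x + 1)/(25*x^6 + 10*x^4 - 20*x^3 + x^2 - 4*x + 4)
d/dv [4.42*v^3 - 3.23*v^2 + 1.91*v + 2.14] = 13.26*v^2 - 6.46*v + 1.91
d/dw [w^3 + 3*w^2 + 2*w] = 3*w^2 + 6*w + 2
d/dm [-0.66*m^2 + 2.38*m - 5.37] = 2.38 - 1.32*m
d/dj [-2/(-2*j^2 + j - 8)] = 2*(1 - 4*j)/(2*j^2 - j + 8)^2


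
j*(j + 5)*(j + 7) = j^3 + 12*j^2 + 35*j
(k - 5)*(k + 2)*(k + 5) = k^3 + 2*k^2 - 25*k - 50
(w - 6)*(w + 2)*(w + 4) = w^3 - 28*w - 48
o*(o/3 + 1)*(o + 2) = o^3/3 + 5*o^2/3 + 2*o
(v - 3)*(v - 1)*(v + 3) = v^3 - v^2 - 9*v + 9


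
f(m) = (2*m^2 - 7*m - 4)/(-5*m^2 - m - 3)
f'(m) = (4*m - 7)/(-5*m^2 - m - 3) + (10*m + 1)*(2*m^2 - 7*m - 4)/(-5*m^2 - m - 3)^2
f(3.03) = 0.13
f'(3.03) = -0.18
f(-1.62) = -0.87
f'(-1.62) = 0.02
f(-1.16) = -0.79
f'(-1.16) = 0.38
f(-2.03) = -0.86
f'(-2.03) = -0.06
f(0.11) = 1.50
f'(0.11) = 1.08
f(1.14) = 0.88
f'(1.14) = -0.80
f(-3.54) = -0.74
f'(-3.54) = -0.07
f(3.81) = 0.02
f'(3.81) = -0.11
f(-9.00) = -0.55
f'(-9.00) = -0.02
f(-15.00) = -0.50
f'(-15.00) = -0.00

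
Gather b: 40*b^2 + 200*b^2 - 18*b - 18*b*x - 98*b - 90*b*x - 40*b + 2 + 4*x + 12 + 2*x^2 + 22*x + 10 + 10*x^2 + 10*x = 240*b^2 + b*(-108*x - 156) + 12*x^2 + 36*x + 24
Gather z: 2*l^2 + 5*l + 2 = 2*l^2 + 5*l + 2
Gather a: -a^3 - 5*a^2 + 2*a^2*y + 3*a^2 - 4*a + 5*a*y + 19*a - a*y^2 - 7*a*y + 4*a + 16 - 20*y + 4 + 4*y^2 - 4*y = -a^3 + a^2*(2*y - 2) + a*(-y^2 - 2*y + 19) + 4*y^2 - 24*y + 20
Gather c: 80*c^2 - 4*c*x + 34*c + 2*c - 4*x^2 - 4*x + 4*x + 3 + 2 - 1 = 80*c^2 + c*(36 - 4*x) - 4*x^2 + 4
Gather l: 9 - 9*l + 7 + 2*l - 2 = 14 - 7*l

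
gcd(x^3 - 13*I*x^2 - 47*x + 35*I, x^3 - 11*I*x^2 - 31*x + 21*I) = x^2 - 8*I*x - 7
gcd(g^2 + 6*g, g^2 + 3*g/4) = g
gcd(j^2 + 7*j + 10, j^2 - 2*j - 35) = j + 5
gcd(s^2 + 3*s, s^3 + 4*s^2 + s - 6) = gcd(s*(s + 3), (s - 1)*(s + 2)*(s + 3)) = s + 3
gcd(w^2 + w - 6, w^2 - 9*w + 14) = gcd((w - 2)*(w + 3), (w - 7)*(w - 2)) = w - 2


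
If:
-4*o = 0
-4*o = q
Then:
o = 0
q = 0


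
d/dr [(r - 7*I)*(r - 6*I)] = 2*r - 13*I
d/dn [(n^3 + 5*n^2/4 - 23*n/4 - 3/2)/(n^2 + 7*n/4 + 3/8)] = 2*(2*n^2 + 6*n + 15)/(4*n^2 + 12*n + 9)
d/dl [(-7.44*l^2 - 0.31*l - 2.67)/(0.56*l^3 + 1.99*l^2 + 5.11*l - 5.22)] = (4.1664*l^4 + 0.347200000000001*l^3 - 32.9159*l^2 + 88.3002*l + 15.2619)/(0.3136*l^6 + 2.2288*l^5 + 9.6833*l^4 + 14.4914*l^3 + 5.3365*l^2 - 53.3484*l + 27.2484)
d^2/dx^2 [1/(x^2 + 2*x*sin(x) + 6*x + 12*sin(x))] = 2*((x^2 + 2*x*sin(x) + 6*x + 12*sin(x))*(x*sin(x) + 6*sin(x) - 2*cos(x) - 1) + 4*(x*cos(x) + x + sin(x) + 6*cos(x) + 3)^2)/((x + 6)^3*(x + 2*sin(x))^3)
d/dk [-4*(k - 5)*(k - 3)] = 32 - 8*k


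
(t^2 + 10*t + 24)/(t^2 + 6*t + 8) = (t + 6)/(t + 2)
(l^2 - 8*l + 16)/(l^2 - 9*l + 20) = (l - 4)/(l - 5)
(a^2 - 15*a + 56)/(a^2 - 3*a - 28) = (a - 8)/(a + 4)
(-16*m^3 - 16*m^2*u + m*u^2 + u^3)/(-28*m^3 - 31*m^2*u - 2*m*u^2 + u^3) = (-4*m + u)/(-7*m + u)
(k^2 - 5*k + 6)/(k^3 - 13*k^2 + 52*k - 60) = (k - 3)/(k^2 - 11*k + 30)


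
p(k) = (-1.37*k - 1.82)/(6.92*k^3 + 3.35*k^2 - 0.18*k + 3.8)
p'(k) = (-1.37*k - 1.82)*(-20.76*k^2 - 6.7*k + 0.18)/(6.92*k^3 + 3.35*k^2 - 0.18*k + 3.8)^2 - 1.37/(6.92*k^3 + 3.35*k^2 - 0.18*k + 3.8) = (18.9608*k^3 + 42.3727*k^2 + 12.194*k - 5.5336)/(47.8864*k^6 + 46.364*k^5 + 8.7313*k^4 + 51.386*k^3 + 25.4924*k^2 - 1.368*k + 14.44)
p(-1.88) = -0.03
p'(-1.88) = -0.01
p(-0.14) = -0.42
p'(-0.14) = -0.43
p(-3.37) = -0.01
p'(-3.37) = -0.01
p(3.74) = -0.02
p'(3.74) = 0.01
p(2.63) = -0.04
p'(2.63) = 0.03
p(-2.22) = -0.02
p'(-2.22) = -0.01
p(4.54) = -0.01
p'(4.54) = 0.01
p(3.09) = -0.03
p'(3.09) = 0.02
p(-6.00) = -0.00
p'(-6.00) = -0.00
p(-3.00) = -0.02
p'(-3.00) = -0.01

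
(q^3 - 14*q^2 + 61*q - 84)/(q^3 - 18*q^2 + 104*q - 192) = (q^2 - 10*q + 21)/(q^2 - 14*q + 48)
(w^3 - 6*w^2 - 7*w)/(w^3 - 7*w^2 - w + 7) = w/(w - 1)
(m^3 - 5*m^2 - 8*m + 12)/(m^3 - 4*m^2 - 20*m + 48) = (m^2 + m - 2)/(m^2 + 2*m - 8)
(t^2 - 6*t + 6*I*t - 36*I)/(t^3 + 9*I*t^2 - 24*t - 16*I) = (t^2 + 6*t*(-1 + I) - 36*I)/(t^3 + 9*I*t^2 - 24*t - 16*I)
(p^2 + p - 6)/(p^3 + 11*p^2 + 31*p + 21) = (p - 2)/(p^2 + 8*p + 7)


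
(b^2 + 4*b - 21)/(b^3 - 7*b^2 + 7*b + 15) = (b + 7)/(b^2 - 4*b - 5)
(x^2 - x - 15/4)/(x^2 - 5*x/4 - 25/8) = 2*(2*x + 3)/(4*x + 5)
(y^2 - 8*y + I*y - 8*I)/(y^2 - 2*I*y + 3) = (y - 8)/(y - 3*I)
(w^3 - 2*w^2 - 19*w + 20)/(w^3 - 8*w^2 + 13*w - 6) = (w^2 - w - 20)/(w^2 - 7*w + 6)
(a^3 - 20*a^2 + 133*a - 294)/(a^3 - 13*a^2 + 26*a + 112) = (a^2 - 13*a + 42)/(a^2 - 6*a - 16)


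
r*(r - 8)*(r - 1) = r^3 - 9*r^2 + 8*r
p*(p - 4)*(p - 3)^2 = p^4 - 10*p^3 + 33*p^2 - 36*p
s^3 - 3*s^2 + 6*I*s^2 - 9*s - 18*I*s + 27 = (s - 3)*(s + 3*I)^2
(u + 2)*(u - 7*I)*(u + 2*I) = u^3 + 2*u^2 - 5*I*u^2 + 14*u - 10*I*u + 28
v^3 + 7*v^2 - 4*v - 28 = (v - 2)*(v + 2)*(v + 7)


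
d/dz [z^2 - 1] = 2*z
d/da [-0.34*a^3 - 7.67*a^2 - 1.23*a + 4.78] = -1.02*a^2 - 15.34*a - 1.23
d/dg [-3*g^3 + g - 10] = 1 - 9*g^2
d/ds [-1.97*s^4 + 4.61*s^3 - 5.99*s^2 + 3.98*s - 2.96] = -7.88*s^3 + 13.83*s^2 - 11.98*s + 3.98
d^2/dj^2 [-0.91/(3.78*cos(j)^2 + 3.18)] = (52.009776*sin(j)^4 + 17.749368*sin(j)^2 - 47.882016)/(3.78*cos(j)^2 + 3.18)^3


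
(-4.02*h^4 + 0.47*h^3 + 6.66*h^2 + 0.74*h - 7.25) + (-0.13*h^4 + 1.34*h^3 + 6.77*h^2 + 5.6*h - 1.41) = -4.15*h^4 + 1.81*h^3 + 13.43*h^2 + 6.34*h - 8.66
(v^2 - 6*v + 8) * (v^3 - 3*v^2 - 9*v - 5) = v^5 - 9*v^4 + 17*v^3 + 25*v^2 - 42*v - 40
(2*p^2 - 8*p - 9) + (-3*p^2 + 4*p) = -p^2 - 4*p - 9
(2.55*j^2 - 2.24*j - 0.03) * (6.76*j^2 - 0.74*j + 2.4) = 17.238*j^4 - 17.0294*j^3 + 7.5748*j^2 - 5.3538*j - 0.072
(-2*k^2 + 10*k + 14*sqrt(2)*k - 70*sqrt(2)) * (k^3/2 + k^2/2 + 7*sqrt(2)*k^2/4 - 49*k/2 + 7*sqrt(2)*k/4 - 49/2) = -k^5 + 4*k^4 + 7*sqrt(2)*k^4/2 - 14*sqrt(2)*k^3 + 103*k^3 - 721*sqrt(2)*k^2/2 - 392*k^2 - 490*k + 1372*sqrt(2)*k + 1715*sqrt(2)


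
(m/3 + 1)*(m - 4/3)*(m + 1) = m^3/3 + 8*m^2/9 - 7*m/9 - 4/3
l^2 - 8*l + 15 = (l - 5)*(l - 3)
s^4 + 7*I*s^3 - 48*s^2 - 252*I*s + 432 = (s - 6)*(s + 6)*(s + 3*I)*(s + 4*I)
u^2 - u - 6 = (u - 3)*(u + 2)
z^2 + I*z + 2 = (z - I)*(z + 2*I)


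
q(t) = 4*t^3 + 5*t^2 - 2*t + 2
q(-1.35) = 3.97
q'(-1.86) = 20.92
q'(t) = 12*t^2 + 10*t - 2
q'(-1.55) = 11.33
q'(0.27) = 1.57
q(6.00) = 1034.00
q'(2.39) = 90.45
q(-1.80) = -1.53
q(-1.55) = 2.22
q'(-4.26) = 173.17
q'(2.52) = 99.40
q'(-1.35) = 6.37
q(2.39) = 80.39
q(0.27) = 1.90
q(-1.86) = -2.72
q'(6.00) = 490.00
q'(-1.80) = 18.88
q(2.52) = 92.72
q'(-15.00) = 2548.00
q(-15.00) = -12343.00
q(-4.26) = -207.98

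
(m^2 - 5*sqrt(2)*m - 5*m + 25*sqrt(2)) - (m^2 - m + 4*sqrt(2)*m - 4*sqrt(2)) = -9*sqrt(2)*m - 4*m + 29*sqrt(2)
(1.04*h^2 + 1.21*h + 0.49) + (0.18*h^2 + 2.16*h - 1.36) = 1.22*h^2 + 3.37*h - 0.87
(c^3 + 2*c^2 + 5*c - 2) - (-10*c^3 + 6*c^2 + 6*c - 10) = 11*c^3 - 4*c^2 - c + 8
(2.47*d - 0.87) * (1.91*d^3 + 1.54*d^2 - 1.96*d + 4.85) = 4.7177*d^4 + 2.1421*d^3 - 6.181*d^2 + 13.6847*d - 4.2195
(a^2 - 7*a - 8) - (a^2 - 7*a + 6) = -14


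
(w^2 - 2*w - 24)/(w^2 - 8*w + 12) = (w + 4)/(w - 2)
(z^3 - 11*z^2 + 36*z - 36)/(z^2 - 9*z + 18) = z - 2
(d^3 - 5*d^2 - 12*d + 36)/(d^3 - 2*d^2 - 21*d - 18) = (d - 2)/(d + 1)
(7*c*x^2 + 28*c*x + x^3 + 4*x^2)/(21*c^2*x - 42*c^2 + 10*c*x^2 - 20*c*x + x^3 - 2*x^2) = x*(x + 4)/(3*c*x - 6*c + x^2 - 2*x)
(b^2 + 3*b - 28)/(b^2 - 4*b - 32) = (-b^2 - 3*b + 28)/(-b^2 + 4*b + 32)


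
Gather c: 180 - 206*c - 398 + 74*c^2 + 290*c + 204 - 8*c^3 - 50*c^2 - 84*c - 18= -8*c^3 + 24*c^2 - 32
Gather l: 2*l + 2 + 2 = 2*l + 4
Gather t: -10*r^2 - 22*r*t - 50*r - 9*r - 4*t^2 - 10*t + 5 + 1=-10*r^2 - 59*r - 4*t^2 + t*(-22*r - 10) + 6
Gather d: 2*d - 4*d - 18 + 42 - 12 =12 - 2*d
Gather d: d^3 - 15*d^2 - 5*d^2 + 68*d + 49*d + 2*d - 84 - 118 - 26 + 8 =d^3 - 20*d^2 + 119*d - 220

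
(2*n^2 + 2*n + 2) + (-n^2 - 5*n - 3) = n^2 - 3*n - 1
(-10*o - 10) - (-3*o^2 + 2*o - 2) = 3*o^2 - 12*o - 8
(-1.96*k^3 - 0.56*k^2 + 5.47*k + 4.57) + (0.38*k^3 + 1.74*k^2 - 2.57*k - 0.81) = -1.58*k^3 + 1.18*k^2 + 2.9*k + 3.76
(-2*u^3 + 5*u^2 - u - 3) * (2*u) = -4*u^4 + 10*u^3 - 2*u^2 - 6*u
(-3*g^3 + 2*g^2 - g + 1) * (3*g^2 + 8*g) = -9*g^5 - 18*g^4 + 13*g^3 - 5*g^2 + 8*g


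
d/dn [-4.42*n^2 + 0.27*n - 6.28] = 0.27 - 8.84*n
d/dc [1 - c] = -1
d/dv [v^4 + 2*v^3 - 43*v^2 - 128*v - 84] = 4*v^3 + 6*v^2 - 86*v - 128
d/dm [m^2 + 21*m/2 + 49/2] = 2*m + 21/2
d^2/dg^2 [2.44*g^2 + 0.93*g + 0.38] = 4.88000000000000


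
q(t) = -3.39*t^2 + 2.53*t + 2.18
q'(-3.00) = 22.87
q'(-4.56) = 33.45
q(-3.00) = -35.92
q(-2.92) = -34.11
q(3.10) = -22.55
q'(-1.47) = 12.50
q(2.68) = -15.39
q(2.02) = -6.54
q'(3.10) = -18.49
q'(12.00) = -78.83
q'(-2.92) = 22.33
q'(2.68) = -15.64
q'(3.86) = -23.64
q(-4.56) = -79.85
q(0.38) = 2.65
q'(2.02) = -11.17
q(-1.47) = -8.86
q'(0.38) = -0.05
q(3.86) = -38.56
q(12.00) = -455.62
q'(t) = 2.53 - 6.78*t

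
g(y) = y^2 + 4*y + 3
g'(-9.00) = -14.00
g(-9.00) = 48.00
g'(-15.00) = -26.00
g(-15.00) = 168.00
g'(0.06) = 4.12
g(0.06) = 3.24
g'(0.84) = 5.68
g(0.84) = 7.07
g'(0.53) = 5.06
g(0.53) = 5.40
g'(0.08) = 4.16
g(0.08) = 3.33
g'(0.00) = 4.00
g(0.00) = 3.00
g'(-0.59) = 2.82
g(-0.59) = 0.99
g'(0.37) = 4.74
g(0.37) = 4.62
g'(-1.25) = 1.50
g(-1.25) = -0.44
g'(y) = 2*y + 4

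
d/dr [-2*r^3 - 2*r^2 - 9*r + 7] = -6*r^2 - 4*r - 9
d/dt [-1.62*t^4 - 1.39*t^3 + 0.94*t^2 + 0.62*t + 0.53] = -6.48*t^3 - 4.17*t^2 + 1.88*t + 0.62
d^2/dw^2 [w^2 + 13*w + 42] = 2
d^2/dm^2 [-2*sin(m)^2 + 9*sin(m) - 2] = -9*sin(m) - 4*cos(2*m)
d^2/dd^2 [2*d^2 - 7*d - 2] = 4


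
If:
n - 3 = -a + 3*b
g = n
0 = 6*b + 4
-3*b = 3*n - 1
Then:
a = 0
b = -2/3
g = 1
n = 1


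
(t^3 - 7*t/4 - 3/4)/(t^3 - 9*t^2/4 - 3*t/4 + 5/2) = (4*t^2 - 4*t - 3)/(4*t^2 - 13*t + 10)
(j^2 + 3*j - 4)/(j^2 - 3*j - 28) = (j - 1)/(j - 7)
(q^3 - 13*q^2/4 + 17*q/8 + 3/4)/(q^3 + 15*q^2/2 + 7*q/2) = (8*q^3 - 26*q^2 + 17*q + 6)/(4*q*(2*q^2 + 15*q + 7))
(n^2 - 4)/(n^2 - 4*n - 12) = (n - 2)/(n - 6)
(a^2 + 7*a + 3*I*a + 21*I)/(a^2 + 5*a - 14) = (a + 3*I)/(a - 2)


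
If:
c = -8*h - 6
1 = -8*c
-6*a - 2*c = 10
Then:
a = -13/8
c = -1/8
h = -47/64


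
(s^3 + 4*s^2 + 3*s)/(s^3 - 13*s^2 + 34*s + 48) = s*(s + 3)/(s^2 - 14*s + 48)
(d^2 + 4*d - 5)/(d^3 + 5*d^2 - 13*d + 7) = (d + 5)/(d^2 + 6*d - 7)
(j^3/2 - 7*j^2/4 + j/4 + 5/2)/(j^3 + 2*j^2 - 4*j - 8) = (2*j^2 - 3*j - 5)/(4*(j^2 + 4*j + 4))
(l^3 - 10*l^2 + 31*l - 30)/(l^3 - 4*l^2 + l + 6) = (l - 5)/(l + 1)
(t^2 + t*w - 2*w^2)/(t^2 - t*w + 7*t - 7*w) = (t + 2*w)/(t + 7)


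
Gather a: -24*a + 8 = 8 - 24*a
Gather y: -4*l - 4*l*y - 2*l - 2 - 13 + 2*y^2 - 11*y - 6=-6*l + 2*y^2 + y*(-4*l - 11) - 21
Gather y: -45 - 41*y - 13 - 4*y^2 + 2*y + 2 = -4*y^2 - 39*y - 56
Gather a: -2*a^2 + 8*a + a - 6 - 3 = -2*a^2 + 9*a - 9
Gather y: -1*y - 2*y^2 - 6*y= -2*y^2 - 7*y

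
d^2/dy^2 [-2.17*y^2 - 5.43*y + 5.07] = -4.34000000000000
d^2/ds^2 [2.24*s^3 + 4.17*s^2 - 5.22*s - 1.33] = 13.44*s + 8.34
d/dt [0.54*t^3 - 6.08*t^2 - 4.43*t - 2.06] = 1.62*t^2 - 12.16*t - 4.43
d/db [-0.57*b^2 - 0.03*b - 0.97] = -1.14*b - 0.03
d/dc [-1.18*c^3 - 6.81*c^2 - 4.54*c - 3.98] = -3.54*c^2 - 13.62*c - 4.54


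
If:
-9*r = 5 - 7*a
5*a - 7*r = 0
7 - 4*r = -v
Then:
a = 35/4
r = 25/4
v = 18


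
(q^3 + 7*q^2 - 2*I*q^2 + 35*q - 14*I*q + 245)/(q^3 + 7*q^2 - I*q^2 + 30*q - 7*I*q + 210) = (q - 7*I)/(q - 6*I)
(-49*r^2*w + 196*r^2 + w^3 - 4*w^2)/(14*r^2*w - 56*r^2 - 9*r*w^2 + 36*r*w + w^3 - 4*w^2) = (-7*r - w)/(2*r - w)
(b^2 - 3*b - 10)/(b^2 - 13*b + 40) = (b + 2)/(b - 8)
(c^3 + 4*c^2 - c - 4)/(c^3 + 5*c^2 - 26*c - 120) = (c^2 - 1)/(c^2 + c - 30)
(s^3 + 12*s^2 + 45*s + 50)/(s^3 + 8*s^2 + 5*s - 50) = (s + 2)/(s - 2)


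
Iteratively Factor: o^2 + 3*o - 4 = (o + 4)*(o - 1)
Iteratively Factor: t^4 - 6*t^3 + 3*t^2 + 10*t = (t + 1)*(t^3 - 7*t^2 + 10*t) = (t - 5)*(t + 1)*(t^2 - 2*t) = t*(t - 5)*(t + 1)*(t - 2)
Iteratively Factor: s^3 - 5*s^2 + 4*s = (s - 4)*(s^2 - s) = (s - 4)*(s - 1)*(s)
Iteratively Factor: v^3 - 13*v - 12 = (v + 1)*(v^2 - v - 12) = (v + 1)*(v + 3)*(v - 4)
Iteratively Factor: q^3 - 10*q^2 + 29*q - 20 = (q - 1)*(q^2 - 9*q + 20) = (q - 5)*(q - 1)*(q - 4)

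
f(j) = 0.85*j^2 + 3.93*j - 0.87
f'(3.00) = 9.03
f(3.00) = 18.57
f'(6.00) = 14.13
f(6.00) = 53.31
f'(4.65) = 11.84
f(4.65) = 35.78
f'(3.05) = 9.12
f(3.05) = 19.02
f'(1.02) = 5.66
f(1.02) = 4.02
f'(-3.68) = -2.33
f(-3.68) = -3.82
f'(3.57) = 10.00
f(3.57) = 23.99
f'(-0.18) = 3.62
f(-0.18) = -1.55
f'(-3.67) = -2.31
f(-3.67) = -3.84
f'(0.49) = 4.76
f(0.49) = 1.26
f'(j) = 1.7*j + 3.93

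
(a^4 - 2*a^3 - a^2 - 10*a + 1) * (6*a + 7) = 6*a^5 - 5*a^4 - 20*a^3 - 67*a^2 - 64*a + 7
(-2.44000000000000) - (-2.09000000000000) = -0.350000000000000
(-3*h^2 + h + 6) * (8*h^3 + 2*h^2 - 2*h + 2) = -24*h^5 + 2*h^4 + 56*h^3 + 4*h^2 - 10*h + 12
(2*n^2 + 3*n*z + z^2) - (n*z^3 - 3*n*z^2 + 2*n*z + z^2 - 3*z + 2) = 2*n^2 - n*z^3 + 3*n*z^2 + n*z + 3*z - 2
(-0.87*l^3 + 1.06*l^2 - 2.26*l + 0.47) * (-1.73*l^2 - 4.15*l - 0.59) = 1.5051*l^5 + 1.7767*l^4 + 0.0240999999999989*l^3 + 7.9405*l^2 - 0.6171*l - 0.2773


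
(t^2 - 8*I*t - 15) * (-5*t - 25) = -5*t^3 - 25*t^2 + 40*I*t^2 + 75*t + 200*I*t + 375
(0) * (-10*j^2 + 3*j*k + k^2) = 0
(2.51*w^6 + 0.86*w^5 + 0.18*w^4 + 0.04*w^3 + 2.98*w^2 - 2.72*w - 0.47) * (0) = 0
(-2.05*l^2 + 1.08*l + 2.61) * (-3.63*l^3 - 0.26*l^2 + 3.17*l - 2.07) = 7.4415*l^5 - 3.3874*l^4 - 16.2536*l^3 + 6.9885*l^2 + 6.0381*l - 5.4027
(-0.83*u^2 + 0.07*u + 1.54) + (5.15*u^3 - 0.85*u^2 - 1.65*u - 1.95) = 5.15*u^3 - 1.68*u^2 - 1.58*u - 0.41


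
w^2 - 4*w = w*(w - 4)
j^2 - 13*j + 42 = (j - 7)*(j - 6)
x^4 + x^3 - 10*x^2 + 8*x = x*(x - 2)*(x - 1)*(x + 4)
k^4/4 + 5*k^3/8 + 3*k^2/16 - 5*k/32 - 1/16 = (k/2 + 1/4)^2*(k - 1/2)*(k + 2)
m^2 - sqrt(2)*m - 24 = (m - 4*sqrt(2))*(m + 3*sqrt(2))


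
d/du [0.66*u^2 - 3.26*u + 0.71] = 1.32*u - 3.26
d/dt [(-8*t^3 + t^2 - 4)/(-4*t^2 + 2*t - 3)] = 2*(16*t^4 - 16*t^3 + 37*t^2 - 19*t + 4)/(16*t^4 - 16*t^3 + 28*t^2 - 12*t + 9)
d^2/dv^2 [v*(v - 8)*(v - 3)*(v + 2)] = 12*v^2 - 54*v + 4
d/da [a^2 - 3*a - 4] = 2*a - 3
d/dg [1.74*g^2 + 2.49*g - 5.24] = 3.48*g + 2.49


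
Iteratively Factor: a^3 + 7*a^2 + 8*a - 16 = (a - 1)*(a^2 + 8*a + 16) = (a - 1)*(a + 4)*(a + 4)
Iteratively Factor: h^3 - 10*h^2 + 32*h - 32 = (h - 4)*(h^2 - 6*h + 8) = (h - 4)^2*(h - 2)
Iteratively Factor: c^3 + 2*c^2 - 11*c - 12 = (c - 3)*(c^2 + 5*c + 4) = (c - 3)*(c + 1)*(c + 4)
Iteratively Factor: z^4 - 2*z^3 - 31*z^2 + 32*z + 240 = (z - 5)*(z^3 + 3*z^2 - 16*z - 48) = (z - 5)*(z - 4)*(z^2 + 7*z + 12) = (z - 5)*(z - 4)*(z + 3)*(z + 4)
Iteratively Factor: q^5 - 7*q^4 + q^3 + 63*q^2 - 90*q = (q + 3)*(q^4 - 10*q^3 + 31*q^2 - 30*q) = (q - 2)*(q + 3)*(q^3 - 8*q^2 + 15*q) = (q - 5)*(q - 2)*(q + 3)*(q^2 - 3*q) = (q - 5)*(q - 3)*(q - 2)*(q + 3)*(q)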